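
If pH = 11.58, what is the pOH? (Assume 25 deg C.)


At 25 deg C, pH + pOH = 14.
pOH = 14 - pH = 14 - 11.58
pOH = 2.42:

2.42


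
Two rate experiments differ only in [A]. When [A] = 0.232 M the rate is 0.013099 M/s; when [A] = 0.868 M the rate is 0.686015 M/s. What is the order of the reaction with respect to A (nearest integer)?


Rate is proportional to [A]^n, so rate2/rate1 = ([A]2/[A]1)^n. Take logs to solve for n.
rate2/rate1 = 0.686015 / 0.013099 = 52.3716
[A]2/[A]1 = 0.868 / 0.232 = 3.7414
n = ln(52.3716) / ln(3.7414) = 3.0
Nearest integer order:

3


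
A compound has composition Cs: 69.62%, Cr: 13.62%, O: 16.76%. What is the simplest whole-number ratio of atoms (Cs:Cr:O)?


Assume 100 g of compound, divide each mass% by atomic mass to get moles, then normalize by the smallest to get a raw atom ratio.
Moles per 100 g: Cs: 69.62/132.905 = 0.5238, Cr: 13.62/51.996 = 0.2619, O: 16.76/15.999 = 1.0476
Raw ratio (divide by min = 0.2619): Cs: 2.0, Cr: 1.0, O: 3.999
Multiply by 1 to clear fractions: Cs: 2.0 ~= 2, Cr: 1.0 ~= 1, O: 3.999 ~= 4
Reduce by GCD to get the simplest whole-number ratio:

2:1:4


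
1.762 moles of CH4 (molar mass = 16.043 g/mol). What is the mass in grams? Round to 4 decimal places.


mass = n * M
mass = 1.762 * 16.043
mass = 28.267766 g, rounded to 4 dp:

28.2678 g


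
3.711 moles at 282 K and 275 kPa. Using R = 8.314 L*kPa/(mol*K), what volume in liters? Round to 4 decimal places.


PV = nRT, solve for V = nRT / P.
nRT = 3.711 * 8.314 * 282 = 8700.6176
V = 8700.6176 / 275
V = 31.63860945 L, rounded to 4 dp:

31.6386 L


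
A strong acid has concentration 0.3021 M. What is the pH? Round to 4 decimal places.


A strong acid dissociates completely, so [H+] equals the given concentration.
pH = -log10([H+]) = -log10(0.3021)
pH = 0.51984927, rounded to 4 dp:

0.5198


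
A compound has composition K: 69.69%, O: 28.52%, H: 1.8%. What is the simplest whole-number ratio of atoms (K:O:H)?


Assume 100 g of compound, divide each mass% by atomic mass to get moles, then normalize by the smallest to get a raw atom ratio.
Moles per 100 g: K: 69.69/39.098 = 1.7824, O: 28.52/15.999 = 1.7826, H: 1.8/1.008 = 1.7857
Raw ratio (divide by min = 1.7824): K: 1.0, O: 1.0, H: 1.002
Multiply by 1 to clear fractions: K: 1.0 ~= 1, O: 1.0 ~= 1, H: 1.002 ~= 1
Reduce by GCD to get the simplest whole-number ratio:

1:1:1


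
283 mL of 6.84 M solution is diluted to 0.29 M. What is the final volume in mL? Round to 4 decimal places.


Dilution: M1*V1 = M2*V2, solve for V2.
V2 = M1*V1 / M2
V2 = 6.84 * 283 / 0.29
V2 = 1935.72 / 0.29
V2 = 6674.89655172 mL, rounded to 4 dp:

6674.8966 mL


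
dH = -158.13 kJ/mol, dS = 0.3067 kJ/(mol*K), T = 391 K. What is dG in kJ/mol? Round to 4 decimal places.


Gibbs: dG = dH - T*dS (consistent units, dS already in kJ/(mol*K)).
T*dS = 391 * 0.3067 = 119.9197
dG = -158.13 - (119.9197)
dG = -278.0497 kJ/mol, rounded to 4 dp:

-278.0497 kJ/mol


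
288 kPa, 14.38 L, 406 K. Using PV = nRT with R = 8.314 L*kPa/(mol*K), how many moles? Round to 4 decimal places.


PV = nRT, solve for n = PV / (RT).
PV = 288 * 14.38 = 4141.44
RT = 8.314 * 406 = 3375.484
n = 4141.44 / 3375.484
n = 1.22691738 mol, rounded to 4 dp:

1.2269 mol


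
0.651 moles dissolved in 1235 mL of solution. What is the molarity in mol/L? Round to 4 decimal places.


Convert volume to liters: V_L = V_mL / 1000.
V_L = 1235 / 1000 = 1.235 L
M = n / V_L = 0.651 / 1.235
M = 0.52712551 mol/L, rounded to 4 dp:

0.5271 mol/L


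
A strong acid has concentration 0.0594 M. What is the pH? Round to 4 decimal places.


A strong acid dissociates completely, so [H+] equals the given concentration.
pH = -log10([H+]) = -log10(0.0594)
pH = 1.22621356, rounded to 4 dp:

1.2262


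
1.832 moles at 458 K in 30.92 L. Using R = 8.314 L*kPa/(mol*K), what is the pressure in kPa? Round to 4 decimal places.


PV = nRT, solve for P = nRT / V.
nRT = 1.832 * 8.314 * 458 = 6975.9116
P = 6975.9116 / 30.92
P = 225.61163001 kPa, rounded to 4 dp:

225.6116 kPa


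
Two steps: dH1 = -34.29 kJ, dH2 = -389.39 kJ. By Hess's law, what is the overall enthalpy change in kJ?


Hess's law: enthalpy is a state function, so add the step enthalpies.
dH_total = dH1 + dH2 = -34.29 + (-389.39)
dH_total = -423.68 kJ:

-423.68 kJ


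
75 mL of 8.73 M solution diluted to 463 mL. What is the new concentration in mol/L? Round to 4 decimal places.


Dilution: M1*V1 = M2*V2, solve for M2.
M2 = M1*V1 / V2
M2 = 8.73 * 75 / 463
M2 = 654.75 / 463
M2 = 1.41414687 mol/L, rounded to 4 dp:

1.4141 mol/L


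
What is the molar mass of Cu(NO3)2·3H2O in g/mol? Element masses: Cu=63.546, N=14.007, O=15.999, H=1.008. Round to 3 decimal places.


M = sum(count * atomic_mass) over atoms.
M = 1*63.546 + 2*14.007 + 9*15.999 + 6*1.008
M = 63.546 + 28.014 + 143.991 + 6.048
M = 241.599 g/mol, rounded to 3 dp:

241.599 g/mol


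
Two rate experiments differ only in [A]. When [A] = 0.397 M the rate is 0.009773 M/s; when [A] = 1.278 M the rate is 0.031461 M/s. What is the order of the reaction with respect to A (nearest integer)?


Rate is proportional to [A]^n, so rate2/rate1 = ([A]2/[A]1)^n. Take logs to solve for n.
rate2/rate1 = 0.031461 / 0.009773 = 3.2192
[A]2/[A]1 = 1.278 / 0.397 = 3.2191
n = ln(3.2192) / ln(3.2191) = 1.0
Nearest integer order:

1


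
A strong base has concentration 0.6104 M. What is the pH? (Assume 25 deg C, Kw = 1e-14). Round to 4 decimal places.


A strong base dissociates completely, so [OH-] equals the given concentration.
pOH = -log10([OH-]) = -log10(0.6104) = 0.214385
pH = 14 - pOH = 14 - 0.214385
pH = 13.785615, rounded to 4 dp:

13.7856


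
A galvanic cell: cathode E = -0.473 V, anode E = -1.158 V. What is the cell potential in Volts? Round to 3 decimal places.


Standard cell potential: E_cell = E_cathode - E_anode.
E_cell = -0.473 - (-1.158)
E_cell = 0.685 V, rounded to 3 dp:

0.685 V


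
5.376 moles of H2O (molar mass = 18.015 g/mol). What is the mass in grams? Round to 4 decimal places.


mass = n * M
mass = 5.376 * 18.015
mass = 96.84864 g, rounded to 4 dp:

96.8486 g


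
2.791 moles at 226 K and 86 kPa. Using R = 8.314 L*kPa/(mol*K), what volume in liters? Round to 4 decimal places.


PV = nRT, solve for V = nRT / P.
nRT = 2.791 * 8.314 * 226 = 5244.1885
V = 5244.1885 / 86
V = 60.97893605 L, rounded to 4 dp:

60.9789 L


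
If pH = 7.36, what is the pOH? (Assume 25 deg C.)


At 25 deg C, pH + pOH = 14.
pOH = 14 - pH = 14 - 7.36
pOH = 6.64:

6.64


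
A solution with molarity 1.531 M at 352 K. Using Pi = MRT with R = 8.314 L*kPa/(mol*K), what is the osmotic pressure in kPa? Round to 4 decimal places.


Osmotic pressure (van't Hoff): Pi = M*R*T.
RT = 8.314 * 352 = 2926.528
Pi = 1.531 * 2926.528
Pi = 4480.514368 kPa, rounded to 4 dp:

4480.5144 kPa


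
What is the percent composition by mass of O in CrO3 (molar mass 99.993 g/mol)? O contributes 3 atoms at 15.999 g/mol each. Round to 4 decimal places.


pct = 100 * (n_elem * M_elem) / M_total
mass_contribution = 3 * 15.999 = 47.997 g/mol
pct = 100 * 47.997 / 99.993
pct = 48.00036003 %, rounded to 4 dp:

48.0004 %


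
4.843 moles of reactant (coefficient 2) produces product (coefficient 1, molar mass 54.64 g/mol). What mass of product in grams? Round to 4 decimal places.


Use the coefficient ratio to convert reactant moles to product moles, then multiply by the product's molar mass.
moles_P = moles_R * (coeff_P / coeff_R) = 4.843 * (1/2) = 2.4215
mass_P = moles_P * M_P = 2.4215 * 54.64
mass_P = 132.31076 g, rounded to 4 dp:

132.3108 g


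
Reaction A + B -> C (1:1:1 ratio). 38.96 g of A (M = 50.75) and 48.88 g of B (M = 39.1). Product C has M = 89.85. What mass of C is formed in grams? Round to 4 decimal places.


Find moles of each reactant; the smaller value is the limiting reagent in a 1:1:1 reaction, so moles_C equals moles of the limiter.
n_A = mass_A / M_A = 38.96 / 50.75 = 0.767685 mol
n_B = mass_B / M_B = 48.88 / 39.1 = 1.250128 mol
Limiting reagent: A (smaller), n_limiting = 0.767685 mol
mass_C = n_limiting * M_C = 0.767685 * 89.85
mass_C = 68.97649725 g, rounded to 4 dp:

68.9765 g


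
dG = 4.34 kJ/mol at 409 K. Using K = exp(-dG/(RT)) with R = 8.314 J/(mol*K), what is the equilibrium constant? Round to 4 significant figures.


dG is in kJ/mol; multiply by 1000 to match R in J/(mol*K).
RT = 8.314 * 409 = 3400.426 J/mol
exponent = -dG*1000 / (RT) = -(4.34*1000) / 3400.426 = -1.27631067
K = exp(-1.27631067)
K = 0.27906497, rounded to 4 significant figures:

0.2791


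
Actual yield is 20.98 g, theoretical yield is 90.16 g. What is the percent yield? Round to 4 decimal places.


% yield = 100 * actual / theoretical
% yield = 100 * 20.98 / 90.16
% yield = 23.26974268 %, rounded to 4 dp:

23.2697 %


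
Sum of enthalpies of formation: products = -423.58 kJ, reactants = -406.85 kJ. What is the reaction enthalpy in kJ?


dH_rxn = sum(dH_f products) - sum(dH_f reactants)
dH_rxn = -423.58 - (-406.85)
dH_rxn = -16.73 kJ:

-16.73 kJ


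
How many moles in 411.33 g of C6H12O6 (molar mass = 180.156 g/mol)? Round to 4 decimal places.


n = mass / M
n = 411.33 / 180.156
n = 2.2831879 mol, rounded to 4 dp:

2.2832 mol


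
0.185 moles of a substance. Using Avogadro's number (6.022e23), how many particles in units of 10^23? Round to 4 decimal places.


N = n * NA, then divide by 1e23 for the requested units.
N / 1e23 = n * 6.022
N / 1e23 = 0.185 * 6.022
N / 1e23 = 1.11407, rounded to 4 dp:

1.1141


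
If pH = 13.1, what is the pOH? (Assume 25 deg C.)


At 25 deg C, pH + pOH = 14.
pOH = 14 - pH = 14 - 13.1
pOH = 0.9:

0.90


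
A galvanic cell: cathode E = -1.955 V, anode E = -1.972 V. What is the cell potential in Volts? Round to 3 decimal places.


Standard cell potential: E_cell = E_cathode - E_anode.
E_cell = -1.955 - (-1.972)
E_cell = 0.017 V, rounded to 3 dp:

0.017 V


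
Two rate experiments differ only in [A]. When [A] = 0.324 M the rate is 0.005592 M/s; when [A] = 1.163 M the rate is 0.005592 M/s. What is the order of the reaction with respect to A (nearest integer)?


Rate is proportional to [A]^n, so rate2/rate1 = ([A]2/[A]1)^n. Take logs to solve for n.
rate2/rate1 = 0.005592 / 0.005592 = 1.0
[A]2/[A]1 = 1.163 / 0.324 = 3.5895
n = ln(1.0) / ln(3.5895) = 0.0
Nearest integer order:

0


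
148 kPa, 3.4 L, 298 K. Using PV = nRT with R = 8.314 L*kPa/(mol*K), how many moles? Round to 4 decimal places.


PV = nRT, solve for n = PV / (RT).
PV = 148 * 3.4 = 503.2
RT = 8.314 * 298 = 2477.572
n = 503.2 / 2477.572
n = 0.20310207 mol, rounded to 4 dp:

0.2031 mol


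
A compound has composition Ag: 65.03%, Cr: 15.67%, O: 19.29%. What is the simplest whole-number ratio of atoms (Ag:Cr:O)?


Assume 100 g of compound, divide each mass% by atomic mass to get moles, then normalize by the smallest to get a raw atom ratio.
Moles per 100 g: Ag: 65.03/107.868 = 0.6029, Cr: 15.67/51.996 = 0.3014, O: 19.29/15.999 = 1.2057
Raw ratio (divide by min = 0.3014): Ag: 2.0, Cr: 1.0, O: 4.001
Multiply by 1 to clear fractions: Ag: 2.0 ~= 2, Cr: 1.0 ~= 1, O: 4.001 ~= 4
Reduce by GCD to get the simplest whole-number ratio:

2:1:4


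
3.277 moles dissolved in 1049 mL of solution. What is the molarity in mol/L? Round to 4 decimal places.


Convert volume to liters: V_L = V_mL / 1000.
V_L = 1049 / 1000 = 1.049 L
M = n / V_L = 3.277 / 1.049
M = 3.12392755 mol/L, rounded to 4 dp:

3.1239 mol/L


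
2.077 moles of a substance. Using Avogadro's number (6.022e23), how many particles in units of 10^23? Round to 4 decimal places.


N = n * NA, then divide by 1e23 for the requested units.
N / 1e23 = n * 6.022
N / 1e23 = 2.077 * 6.022
N / 1e23 = 12.507694, rounded to 4 dp:

12.5077


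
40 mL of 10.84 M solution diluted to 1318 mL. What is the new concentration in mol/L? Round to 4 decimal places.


Dilution: M1*V1 = M2*V2, solve for M2.
M2 = M1*V1 / V2
M2 = 10.84 * 40 / 1318
M2 = 433.6 / 1318
M2 = 0.32898331 mol/L, rounded to 4 dp:

0.3290 mol/L


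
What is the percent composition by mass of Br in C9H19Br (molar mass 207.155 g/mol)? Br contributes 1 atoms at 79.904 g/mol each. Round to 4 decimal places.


pct = 100 * (n_elem * M_elem) / M_total
mass_contribution = 1 * 79.904 = 79.904 g/mol
pct = 100 * 79.904 / 207.155
pct = 38.57208371 %, rounded to 4 dp:

38.5721 %


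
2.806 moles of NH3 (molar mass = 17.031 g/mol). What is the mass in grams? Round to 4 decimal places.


mass = n * M
mass = 2.806 * 17.031
mass = 47.788986 g, rounded to 4 dp:

47.7890 g


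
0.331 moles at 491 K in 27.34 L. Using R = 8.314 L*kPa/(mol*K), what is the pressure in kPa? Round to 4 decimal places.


PV = nRT, solve for P = nRT / V.
nRT = 0.331 * 8.314 * 491 = 1351.1996
P = 1351.1996 / 27.34
P = 49.42207754 kPa, rounded to 4 dp:

49.4221 kPa


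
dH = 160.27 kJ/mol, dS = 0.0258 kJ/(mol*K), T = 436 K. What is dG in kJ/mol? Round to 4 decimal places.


Gibbs: dG = dH - T*dS (consistent units, dS already in kJ/(mol*K)).
T*dS = 436 * 0.0258 = 11.2488
dG = 160.27 - (11.2488)
dG = 149.0212 kJ/mol, rounded to 4 dp:

149.0212 kJ/mol


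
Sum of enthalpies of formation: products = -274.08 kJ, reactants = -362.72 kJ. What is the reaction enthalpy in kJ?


dH_rxn = sum(dH_f products) - sum(dH_f reactants)
dH_rxn = -274.08 - (-362.72)
dH_rxn = 88.64 kJ:

88.64 kJ


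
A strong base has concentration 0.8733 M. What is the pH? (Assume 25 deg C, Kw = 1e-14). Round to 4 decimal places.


A strong base dissociates completely, so [OH-] equals the given concentration.
pOH = -log10([OH-]) = -log10(0.8733) = 0.058837
pH = 14 - pOH = 14 - 0.058837
pH = 13.941163, rounded to 4 dp:

13.9412


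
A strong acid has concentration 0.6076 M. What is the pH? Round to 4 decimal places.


A strong acid dissociates completely, so [H+] equals the given concentration.
pH = -log10([H+]) = -log10(0.6076)
pH = 0.21638223, rounded to 4 dp:

0.2164


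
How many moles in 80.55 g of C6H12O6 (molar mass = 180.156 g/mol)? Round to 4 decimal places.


n = mass / M
n = 80.55 / 180.156
n = 0.4471125 mol, rounded to 4 dp:

0.4471 mol


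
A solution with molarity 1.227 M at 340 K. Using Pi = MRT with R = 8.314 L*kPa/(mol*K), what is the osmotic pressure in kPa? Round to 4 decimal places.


Osmotic pressure (van't Hoff): Pi = M*R*T.
RT = 8.314 * 340 = 2826.76
Pi = 1.227 * 2826.76
Pi = 3468.43452 kPa, rounded to 4 dp:

3468.4345 kPa


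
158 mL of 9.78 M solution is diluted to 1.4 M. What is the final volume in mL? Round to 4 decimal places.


Dilution: M1*V1 = M2*V2, solve for V2.
V2 = M1*V1 / M2
V2 = 9.78 * 158 / 1.4
V2 = 1545.24 / 1.4
V2 = 1103.74285714 mL, rounded to 4 dp:

1103.7429 mL


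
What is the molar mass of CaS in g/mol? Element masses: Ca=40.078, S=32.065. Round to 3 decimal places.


M = sum(count * atomic_mass) over atoms.
M = 1*40.078 + 1*32.065
M = 40.078 + 32.065
M = 72.143 g/mol, rounded to 3 dp:

72.143 g/mol


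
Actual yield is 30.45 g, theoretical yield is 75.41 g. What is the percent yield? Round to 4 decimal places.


% yield = 100 * actual / theoretical
% yield = 100 * 30.45 / 75.41
% yield = 40.37926005 %, rounded to 4 dp:

40.3793 %


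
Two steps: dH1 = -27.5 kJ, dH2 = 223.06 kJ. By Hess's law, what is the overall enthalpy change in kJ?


Hess's law: enthalpy is a state function, so add the step enthalpies.
dH_total = dH1 + dH2 = -27.5 + (223.06)
dH_total = 195.56 kJ:

195.56 kJ


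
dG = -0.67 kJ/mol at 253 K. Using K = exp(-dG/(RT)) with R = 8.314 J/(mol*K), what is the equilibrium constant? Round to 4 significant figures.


dG is in kJ/mol; multiply by 1000 to match R in J/(mol*K).
RT = 8.314 * 253 = 2103.442 J/mol
exponent = -dG*1000 / (RT) = -(-0.67*1000) / 2103.442 = 0.31852554
K = exp(0.31852554)
K = 1.3750987, rounded to 4 significant figures:

1.375


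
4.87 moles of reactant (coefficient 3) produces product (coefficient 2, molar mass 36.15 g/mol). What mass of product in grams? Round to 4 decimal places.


Use the coefficient ratio to convert reactant moles to product moles, then multiply by the product's molar mass.
moles_P = moles_R * (coeff_P / coeff_R) = 4.87 * (2/3) = 3.246667
mass_P = moles_P * M_P = 3.246667 * 36.15
mass_P = 117.36701205 g, rounded to 4 dp:

117.3670 g


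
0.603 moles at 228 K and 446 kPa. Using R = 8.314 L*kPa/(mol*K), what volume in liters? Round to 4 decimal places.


PV = nRT, solve for V = nRT / P.
nRT = 0.603 * 8.314 * 228 = 1143.042
V = 1143.042 / 446
V = 2.56287444 L, rounded to 4 dp:

2.5629 L


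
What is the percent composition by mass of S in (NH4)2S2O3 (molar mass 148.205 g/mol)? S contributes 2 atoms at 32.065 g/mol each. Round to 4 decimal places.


pct = 100 * (n_elem * M_elem) / M_total
mass_contribution = 2 * 32.065 = 64.13 g/mol
pct = 100 * 64.13 / 148.205
pct = 43.2711447 %, rounded to 4 dp:

43.2711 %


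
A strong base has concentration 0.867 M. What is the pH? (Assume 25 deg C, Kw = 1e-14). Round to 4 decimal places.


A strong base dissociates completely, so [OH-] equals the given concentration.
pOH = -log10([OH-]) = -log10(0.867) = 0.061981
pH = 14 - pOH = 14 - 0.061981
pH = 13.938019, rounded to 4 dp:

13.9380


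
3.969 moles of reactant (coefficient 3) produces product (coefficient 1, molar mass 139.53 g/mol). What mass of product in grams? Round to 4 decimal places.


Use the coefficient ratio to convert reactant moles to product moles, then multiply by the product's molar mass.
moles_P = moles_R * (coeff_P / coeff_R) = 3.969 * (1/3) = 1.323
mass_P = moles_P * M_P = 1.323 * 139.53
mass_P = 184.59819 g, rounded to 4 dp:

184.5982 g


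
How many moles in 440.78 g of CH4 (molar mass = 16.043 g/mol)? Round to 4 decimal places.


n = mass / M
n = 440.78 / 16.043
n = 27.47491118 mol, rounded to 4 dp:

27.4749 mol


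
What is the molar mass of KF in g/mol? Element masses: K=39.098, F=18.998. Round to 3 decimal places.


M = sum(count * atomic_mass) over atoms.
M = 1*39.098 + 1*18.998
M = 39.098 + 18.998
M = 58.096 g/mol, rounded to 3 dp:

58.096 g/mol


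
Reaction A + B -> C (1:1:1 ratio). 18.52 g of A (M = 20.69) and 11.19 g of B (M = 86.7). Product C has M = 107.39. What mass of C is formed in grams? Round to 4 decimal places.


Find moles of each reactant; the smaller value is the limiting reagent in a 1:1:1 reaction, so moles_C equals moles of the limiter.
n_A = mass_A / M_A = 18.52 / 20.69 = 0.895118 mol
n_B = mass_B / M_B = 11.19 / 86.7 = 0.129066 mol
Limiting reagent: B (smaller), n_limiting = 0.129066 mol
mass_C = n_limiting * M_C = 0.129066 * 107.39
mass_C = 13.86039774 g, rounded to 4 dp:

13.8604 g


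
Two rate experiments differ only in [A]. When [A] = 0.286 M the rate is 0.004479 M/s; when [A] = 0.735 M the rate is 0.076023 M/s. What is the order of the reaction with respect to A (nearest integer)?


Rate is proportional to [A]^n, so rate2/rate1 = ([A]2/[A]1)^n. Take logs to solve for n.
rate2/rate1 = 0.076023 / 0.004479 = 16.9732
[A]2/[A]1 = 0.735 / 0.286 = 2.5699
n = ln(16.9732) / ln(2.5699) = 3.0
Nearest integer order:

3


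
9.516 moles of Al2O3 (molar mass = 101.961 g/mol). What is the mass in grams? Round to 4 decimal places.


mass = n * M
mass = 9.516 * 101.961
mass = 970.260876 g, rounded to 4 dp:

970.2609 g


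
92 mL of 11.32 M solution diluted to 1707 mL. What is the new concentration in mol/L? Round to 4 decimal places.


Dilution: M1*V1 = M2*V2, solve for M2.
M2 = M1*V1 / V2
M2 = 11.32 * 92 / 1707
M2 = 1041.44 / 1707
M2 = 0.61009959 mol/L, rounded to 4 dp:

0.6101 mol/L


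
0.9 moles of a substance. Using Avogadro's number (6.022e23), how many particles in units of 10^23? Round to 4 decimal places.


N = n * NA, then divide by 1e23 for the requested units.
N / 1e23 = n * 6.022
N / 1e23 = 0.9 * 6.022
N / 1e23 = 5.4198, rounded to 4 dp:

5.4198


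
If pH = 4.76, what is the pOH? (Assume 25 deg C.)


At 25 deg C, pH + pOH = 14.
pOH = 14 - pH = 14 - 4.76
pOH = 9.24:

9.24


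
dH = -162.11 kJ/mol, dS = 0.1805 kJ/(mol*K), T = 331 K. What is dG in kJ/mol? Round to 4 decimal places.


Gibbs: dG = dH - T*dS (consistent units, dS already in kJ/(mol*K)).
T*dS = 331 * 0.1805 = 59.7455
dG = -162.11 - (59.7455)
dG = -221.8555 kJ/mol, rounded to 4 dp:

-221.8555 kJ/mol


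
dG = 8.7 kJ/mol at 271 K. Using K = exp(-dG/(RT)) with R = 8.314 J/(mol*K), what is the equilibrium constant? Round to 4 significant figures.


dG is in kJ/mol; multiply by 1000 to match R in J/(mol*K).
RT = 8.314 * 271 = 2253.094 J/mol
exponent = -dG*1000 / (RT) = -(8.7*1000) / 2253.094 = -3.86135687
K = exp(-3.86135687)
K = 0.021039432, rounded to 4 significant figures:

0.02104


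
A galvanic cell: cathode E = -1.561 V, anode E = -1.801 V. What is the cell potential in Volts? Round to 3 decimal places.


Standard cell potential: E_cell = E_cathode - E_anode.
E_cell = -1.561 - (-1.801)
E_cell = 0.24 V, rounded to 3 dp:

0.240 V


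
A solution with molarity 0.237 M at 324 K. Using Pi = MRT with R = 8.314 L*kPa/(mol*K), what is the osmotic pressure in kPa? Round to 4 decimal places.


Osmotic pressure (van't Hoff): Pi = M*R*T.
RT = 8.314 * 324 = 2693.736
Pi = 0.237 * 2693.736
Pi = 638.415432 kPa, rounded to 4 dp:

638.4154 kPa


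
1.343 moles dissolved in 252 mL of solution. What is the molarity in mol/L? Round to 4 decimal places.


Convert volume to liters: V_L = V_mL / 1000.
V_L = 252 / 1000 = 0.252 L
M = n / V_L = 1.343 / 0.252
M = 5.32936508 mol/L, rounded to 4 dp:

5.3294 mol/L


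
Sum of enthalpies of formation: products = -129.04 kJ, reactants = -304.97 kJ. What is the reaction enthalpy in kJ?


dH_rxn = sum(dH_f products) - sum(dH_f reactants)
dH_rxn = -129.04 - (-304.97)
dH_rxn = 175.93 kJ:

175.93 kJ


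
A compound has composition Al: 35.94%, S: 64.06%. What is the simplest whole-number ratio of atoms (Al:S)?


Assume 100 g of compound, divide each mass% by atomic mass to get moles, then normalize by the smallest to get a raw atom ratio.
Moles per 100 g: Al: 35.94/26.982 = 1.332, S: 64.06/32.065 = 1.9978
Raw ratio (divide by min = 1.332): Al: 1.0, S: 1.5
Multiply by 2 to clear fractions: Al: 2.0 ~= 2, S: 3.0 ~= 3
Reduce by GCD to get the simplest whole-number ratio:

2:3


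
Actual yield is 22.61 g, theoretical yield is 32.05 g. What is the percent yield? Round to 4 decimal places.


% yield = 100 * actual / theoretical
% yield = 100 * 22.61 / 32.05
% yield = 70.54602184 %, rounded to 4 dp:

70.5460 %


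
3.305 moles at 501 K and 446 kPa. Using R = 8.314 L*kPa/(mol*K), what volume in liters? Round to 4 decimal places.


PV = nRT, solve for V = nRT / P.
nRT = 3.305 * 8.314 * 501 = 13766.3628
V = 13766.3628 / 446
V = 30.8662843 L, rounded to 4 dp:

30.8663 L


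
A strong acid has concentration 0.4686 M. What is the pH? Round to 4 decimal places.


A strong acid dissociates completely, so [H+] equals the given concentration.
pH = -log10([H+]) = -log10(0.4686)
pH = 0.32919772, rounded to 4 dp:

0.3292


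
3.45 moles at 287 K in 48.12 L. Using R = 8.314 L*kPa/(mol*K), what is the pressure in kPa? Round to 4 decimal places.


PV = nRT, solve for P = nRT / V.
nRT = 3.45 * 8.314 * 287 = 8232.1071
P = 8232.1071 / 48.12
P = 171.07454489 kPa, rounded to 4 dp:

171.0745 kPa


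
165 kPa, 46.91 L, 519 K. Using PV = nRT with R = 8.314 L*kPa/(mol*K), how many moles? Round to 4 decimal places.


PV = nRT, solve for n = PV / (RT).
PV = 165 * 46.91 = 7740.15
RT = 8.314 * 519 = 4314.966
n = 7740.15 / 4314.966
n = 1.79379165 mol, rounded to 4 dp:

1.7938 mol


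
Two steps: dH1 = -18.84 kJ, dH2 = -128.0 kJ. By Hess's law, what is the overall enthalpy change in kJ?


Hess's law: enthalpy is a state function, so add the step enthalpies.
dH_total = dH1 + dH2 = -18.84 + (-128.0)
dH_total = -146.84 kJ:

-146.84 kJ


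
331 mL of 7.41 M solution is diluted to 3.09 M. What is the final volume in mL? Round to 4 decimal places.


Dilution: M1*V1 = M2*V2, solve for V2.
V2 = M1*V1 / M2
V2 = 7.41 * 331 / 3.09
V2 = 2452.71 / 3.09
V2 = 793.75728155 mL, rounded to 4 dp:

793.7573 mL


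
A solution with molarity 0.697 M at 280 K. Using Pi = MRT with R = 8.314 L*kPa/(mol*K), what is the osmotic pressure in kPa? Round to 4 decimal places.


Osmotic pressure (van't Hoff): Pi = M*R*T.
RT = 8.314 * 280 = 2327.92
Pi = 0.697 * 2327.92
Pi = 1622.56024 kPa, rounded to 4 dp:

1622.5602 kPa


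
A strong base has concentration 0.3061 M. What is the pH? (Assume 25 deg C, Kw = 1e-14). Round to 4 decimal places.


A strong base dissociates completely, so [OH-] equals the given concentration.
pOH = -log10([OH-]) = -log10(0.3061) = 0.514137
pH = 14 - pOH = 14 - 0.514137
pH = 13.485863, rounded to 4 dp:

13.4859


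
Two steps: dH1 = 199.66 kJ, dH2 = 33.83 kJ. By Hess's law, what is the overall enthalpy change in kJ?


Hess's law: enthalpy is a state function, so add the step enthalpies.
dH_total = dH1 + dH2 = 199.66 + (33.83)
dH_total = 233.49 kJ:

233.49 kJ


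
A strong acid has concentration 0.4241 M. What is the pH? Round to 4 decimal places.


A strong acid dissociates completely, so [H+] equals the given concentration.
pH = -log10([H+]) = -log10(0.4241)
pH = 0.37253173, rounded to 4 dp:

0.3725


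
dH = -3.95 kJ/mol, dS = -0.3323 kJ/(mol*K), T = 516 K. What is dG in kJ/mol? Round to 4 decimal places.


Gibbs: dG = dH - T*dS (consistent units, dS already in kJ/(mol*K)).
T*dS = 516 * -0.3323 = -171.4668
dG = -3.95 - (-171.4668)
dG = 167.5168 kJ/mol, rounded to 4 dp:

167.5168 kJ/mol


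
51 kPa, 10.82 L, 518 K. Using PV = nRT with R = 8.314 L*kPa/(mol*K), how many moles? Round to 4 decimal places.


PV = nRT, solve for n = PV / (RT).
PV = 51 * 10.82 = 551.82
RT = 8.314 * 518 = 4306.652
n = 551.82 / 4306.652
n = 0.12813202 mol, rounded to 4 dp:

0.1281 mol


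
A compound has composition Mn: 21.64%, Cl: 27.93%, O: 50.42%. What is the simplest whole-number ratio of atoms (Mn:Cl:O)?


Assume 100 g of compound, divide each mass% by atomic mass to get moles, then normalize by the smallest to get a raw atom ratio.
Moles per 100 g: Mn: 21.64/54.938 = 0.3939, Cl: 27.93/35.453 = 0.7878, O: 50.42/15.999 = 3.1514
Raw ratio (divide by min = 0.3939): Mn: 1.0, Cl: 2.0, O: 8.001
Multiply by 1 to clear fractions: Mn: 1.0 ~= 1, Cl: 2.0 ~= 2, O: 8.001 ~= 8
Reduce by GCD to get the simplest whole-number ratio:

1:2:8


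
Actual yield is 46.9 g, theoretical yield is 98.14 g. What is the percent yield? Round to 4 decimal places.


% yield = 100 * actual / theoretical
% yield = 100 * 46.9 / 98.14
% yield = 47.78887304 %, rounded to 4 dp:

47.7889 %


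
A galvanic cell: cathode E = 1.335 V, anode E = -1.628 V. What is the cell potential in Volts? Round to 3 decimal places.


Standard cell potential: E_cell = E_cathode - E_anode.
E_cell = 1.335 - (-1.628)
E_cell = 2.963 V, rounded to 3 dp:

2.963 V


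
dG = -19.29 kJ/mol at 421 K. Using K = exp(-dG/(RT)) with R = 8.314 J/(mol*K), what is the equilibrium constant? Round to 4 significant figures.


dG is in kJ/mol; multiply by 1000 to match R in J/(mol*K).
RT = 8.314 * 421 = 3500.194 J/mol
exponent = -dG*1000 / (RT) = -(-19.29*1000) / 3500.194 = 5.5111231
K = exp(5.5111231)
K = 247.42886, rounded to 4 significant figures:

247.4


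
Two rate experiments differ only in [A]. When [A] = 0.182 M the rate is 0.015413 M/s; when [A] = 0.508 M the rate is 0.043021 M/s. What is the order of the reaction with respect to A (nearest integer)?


Rate is proportional to [A]^n, so rate2/rate1 = ([A]2/[A]1)^n. Take logs to solve for n.
rate2/rate1 = 0.043021 / 0.015413 = 2.7912
[A]2/[A]1 = 0.508 / 0.182 = 2.7912
n = ln(2.7912) / ln(2.7912) = 1.0
Nearest integer order:

1


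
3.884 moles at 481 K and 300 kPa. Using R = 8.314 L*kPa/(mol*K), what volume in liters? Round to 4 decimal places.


PV = nRT, solve for V = nRT / P.
nRT = 3.884 * 8.314 * 481 = 15532.2481
V = 15532.2481 / 300
V = 51.77416033 L, rounded to 4 dp:

51.7742 L


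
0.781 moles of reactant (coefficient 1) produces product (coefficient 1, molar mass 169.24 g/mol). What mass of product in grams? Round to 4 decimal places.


Use the coefficient ratio to convert reactant moles to product moles, then multiply by the product's molar mass.
moles_P = moles_R * (coeff_P / coeff_R) = 0.781 * (1/1) = 0.781
mass_P = moles_P * M_P = 0.781 * 169.24
mass_P = 132.17644 g, rounded to 4 dp:

132.1764 g


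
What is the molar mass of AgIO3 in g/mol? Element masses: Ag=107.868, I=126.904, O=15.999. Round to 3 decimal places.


M = sum(count * atomic_mass) over atoms.
M = 1*107.868 + 1*126.904 + 3*15.999
M = 107.868 + 126.904 + 47.997
M = 282.769 g/mol, rounded to 3 dp:

282.769 g/mol


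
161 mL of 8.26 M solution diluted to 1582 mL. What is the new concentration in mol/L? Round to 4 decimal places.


Dilution: M1*V1 = M2*V2, solve for M2.
M2 = M1*V1 / V2
M2 = 8.26 * 161 / 1582
M2 = 1329.86 / 1582
M2 = 0.84061947 mol/L, rounded to 4 dp:

0.8406 mol/L


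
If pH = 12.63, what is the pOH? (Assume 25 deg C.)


At 25 deg C, pH + pOH = 14.
pOH = 14 - pH = 14 - 12.63
pOH = 1.37:

1.37


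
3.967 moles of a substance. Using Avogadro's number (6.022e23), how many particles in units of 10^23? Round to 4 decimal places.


N = n * NA, then divide by 1e23 for the requested units.
N / 1e23 = n * 6.022
N / 1e23 = 3.967 * 6.022
N / 1e23 = 23.889274, rounded to 4 dp:

23.8893


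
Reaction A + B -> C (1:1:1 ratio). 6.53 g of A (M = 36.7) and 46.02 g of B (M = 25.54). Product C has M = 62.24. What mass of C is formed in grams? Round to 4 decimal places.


Find moles of each reactant; the smaller value is the limiting reagent in a 1:1:1 reaction, so moles_C equals moles of the limiter.
n_A = mass_A / M_A = 6.53 / 36.7 = 0.177929 mol
n_B = mass_B / M_B = 46.02 / 25.54 = 1.801879 mol
Limiting reagent: A (smaller), n_limiting = 0.177929 mol
mass_C = n_limiting * M_C = 0.177929 * 62.24
mass_C = 11.07430096 g, rounded to 4 dp:

11.0743 g


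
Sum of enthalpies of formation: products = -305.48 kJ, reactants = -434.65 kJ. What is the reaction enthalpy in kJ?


dH_rxn = sum(dH_f products) - sum(dH_f reactants)
dH_rxn = -305.48 - (-434.65)
dH_rxn = 129.17 kJ:

129.17 kJ


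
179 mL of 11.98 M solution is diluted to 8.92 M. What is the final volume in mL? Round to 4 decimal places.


Dilution: M1*V1 = M2*V2, solve for V2.
V2 = M1*V1 / M2
V2 = 11.98 * 179 / 8.92
V2 = 2144.42 / 8.92
V2 = 240.4058296 mL, rounded to 4 dp:

240.4058 mL


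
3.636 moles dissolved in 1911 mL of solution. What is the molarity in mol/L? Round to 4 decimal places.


Convert volume to liters: V_L = V_mL / 1000.
V_L = 1911 / 1000 = 1.911 L
M = n / V_L = 3.636 / 1.911
M = 1.90266876 mol/L, rounded to 4 dp:

1.9027 mol/L


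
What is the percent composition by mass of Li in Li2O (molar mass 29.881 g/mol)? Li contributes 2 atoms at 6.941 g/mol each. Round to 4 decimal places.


pct = 100 * (n_elem * M_elem) / M_total
mass_contribution = 2 * 6.941 = 13.882 g/mol
pct = 100 * 13.882 / 29.881
pct = 46.45761521 %, rounded to 4 dp:

46.4576 %


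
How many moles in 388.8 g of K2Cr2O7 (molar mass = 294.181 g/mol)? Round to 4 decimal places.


n = mass / M
n = 388.8 / 294.181
n = 1.32163532 mol, rounded to 4 dp:

1.3216 mol


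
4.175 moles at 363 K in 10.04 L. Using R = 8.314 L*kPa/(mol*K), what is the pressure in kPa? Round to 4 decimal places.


PV = nRT, solve for P = nRT / V.
nRT = 4.175 * 8.314 * 363 = 12600.0748
P = 12600.0748 / 10.04
P = 1254.98752988 kPa, rounded to 4 dp:

1254.9875 kPa


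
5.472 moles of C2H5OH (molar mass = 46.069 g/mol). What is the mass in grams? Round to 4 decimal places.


mass = n * M
mass = 5.472 * 46.069
mass = 252.089568 g, rounded to 4 dp:

252.0896 g


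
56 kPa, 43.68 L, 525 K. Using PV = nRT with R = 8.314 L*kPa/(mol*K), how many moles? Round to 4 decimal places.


PV = nRT, solve for n = PV / (RT).
PV = 56 * 43.68 = 2446.08
RT = 8.314 * 525 = 4364.85
n = 2446.08 / 4364.85
n = 0.56040414 mol, rounded to 4 dp:

0.5604 mol


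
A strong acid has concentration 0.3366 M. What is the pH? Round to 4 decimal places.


A strong acid dissociates completely, so [H+] equals the given concentration.
pH = -log10([H+]) = -log10(0.3366)
pH = 0.47288589, rounded to 4 dp:

0.4729


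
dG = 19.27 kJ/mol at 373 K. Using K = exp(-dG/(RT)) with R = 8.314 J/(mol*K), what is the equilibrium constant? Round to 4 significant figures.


dG is in kJ/mol; multiply by 1000 to match R in J/(mol*K).
RT = 8.314 * 373 = 3101.122 J/mol
exponent = -dG*1000 / (RT) = -(19.27*1000) / 3101.122 = -6.21388001
K = exp(-6.21388001)
K = 0.0020014567, rounded to 4 significant figures:

0.002001


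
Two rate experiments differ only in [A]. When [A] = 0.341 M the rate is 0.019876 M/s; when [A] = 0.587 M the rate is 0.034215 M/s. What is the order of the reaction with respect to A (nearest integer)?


Rate is proportional to [A]^n, so rate2/rate1 = ([A]2/[A]1)^n. Take logs to solve for n.
rate2/rate1 = 0.034215 / 0.019876 = 1.7214
[A]2/[A]1 = 0.587 / 0.341 = 1.7214
n = ln(1.7214) / ln(1.7214) = 1.0
Nearest integer order:

1


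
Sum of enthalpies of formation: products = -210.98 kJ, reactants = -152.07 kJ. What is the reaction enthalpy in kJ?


dH_rxn = sum(dH_f products) - sum(dH_f reactants)
dH_rxn = -210.98 - (-152.07)
dH_rxn = -58.91 kJ:

-58.91 kJ


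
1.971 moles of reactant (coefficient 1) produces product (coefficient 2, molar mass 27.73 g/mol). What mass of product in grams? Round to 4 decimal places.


Use the coefficient ratio to convert reactant moles to product moles, then multiply by the product's molar mass.
moles_P = moles_R * (coeff_P / coeff_R) = 1.971 * (2/1) = 3.942
mass_P = moles_P * M_P = 3.942 * 27.73
mass_P = 109.31166 g, rounded to 4 dp:

109.3117 g


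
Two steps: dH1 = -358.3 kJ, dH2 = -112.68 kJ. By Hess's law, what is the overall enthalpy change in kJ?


Hess's law: enthalpy is a state function, so add the step enthalpies.
dH_total = dH1 + dH2 = -358.3 + (-112.68)
dH_total = -470.98 kJ:

-470.98 kJ


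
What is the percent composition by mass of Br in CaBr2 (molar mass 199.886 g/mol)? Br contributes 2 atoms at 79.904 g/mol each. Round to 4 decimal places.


pct = 100 * (n_elem * M_elem) / M_total
mass_contribution = 2 * 79.904 = 159.808 g/mol
pct = 100 * 159.808 / 199.886
pct = 79.94957126 %, rounded to 4 dp:

79.9496 %


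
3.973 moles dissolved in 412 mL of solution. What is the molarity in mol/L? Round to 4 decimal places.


Convert volume to liters: V_L = V_mL / 1000.
V_L = 412 / 1000 = 0.412 L
M = n / V_L = 3.973 / 0.412
M = 9.64320388 mol/L, rounded to 4 dp:

9.6432 mol/L


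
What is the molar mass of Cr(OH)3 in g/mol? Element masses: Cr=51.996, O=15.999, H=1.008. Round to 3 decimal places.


M = sum(count * atomic_mass) over atoms.
M = 1*51.996 + 3*15.999 + 3*1.008
M = 51.996 + 47.997 + 3.024
M = 103.017 g/mol, rounded to 3 dp:

103.017 g/mol


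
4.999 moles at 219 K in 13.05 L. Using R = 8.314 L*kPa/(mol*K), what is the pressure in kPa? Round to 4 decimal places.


PV = nRT, solve for P = nRT / V.
nRT = 4.999 * 8.314 * 219 = 9102.0092
P = 9102.0092 / 13.05
P = 697.47196935 kPa, rounded to 4 dp:

697.4720 kPa


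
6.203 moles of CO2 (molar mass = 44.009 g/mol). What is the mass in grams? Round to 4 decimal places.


mass = n * M
mass = 6.203 * 44.009
mass = 272.987827 g, rounded to 4 dp:

272.9878 g


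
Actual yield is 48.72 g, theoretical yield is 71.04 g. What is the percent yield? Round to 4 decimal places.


% yield = 100 * actual / theoretical
% yield = 100 * 48.72 / 71.04
% yield = 68.58108108 %, rounded to 4 dp:

68.5811 %


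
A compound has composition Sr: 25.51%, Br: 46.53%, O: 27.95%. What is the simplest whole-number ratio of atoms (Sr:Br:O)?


Assume 100 g of compound, divide each mass% by atomic mass to get moles, then normalize by the smallest to get a raw atom ratio.
Moles per 100 g: Sr: 25.51/87.62 = 0.2911, Br: 46.53/79.904 = 0.5823, O: 27.95/15.999 = 1.747
Raw ratio (divide by min = 0.2911): Sr: 1.0, Br: 2.0, O: 6.0
Multiply by 1 to clear fractions: Sr: 1.0 ~= 1, Br: 2.0 ~= 2, O: 6.0 ~= 6
Reduce by GCD to get the simplest whole-number ratio:

1:2:6


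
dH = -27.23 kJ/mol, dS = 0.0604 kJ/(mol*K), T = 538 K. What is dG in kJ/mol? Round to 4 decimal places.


Gibbs: dG = dH - T*dS (consistent units, dS already in kJ/(mol*K)).
T*dS = 538 * 0.0604 = 32.4952
dG = -27.23 - (32.4952)
dG = -59.7252 kJ/mol, rounded to 4 dp:

-59.7252 kJ/mol


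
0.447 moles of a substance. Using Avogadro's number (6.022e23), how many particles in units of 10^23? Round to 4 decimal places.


N = n * NA, then divide by 1e23 for the requested units.
N / 1e23 = n * 6.022
N / 1e23 = 0.447 * 6.022
N / 1e23 = 2.691834, rounded to 4 dp:

2.6918


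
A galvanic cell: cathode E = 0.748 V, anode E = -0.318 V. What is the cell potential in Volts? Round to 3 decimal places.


Standard cell potential: E_cell = E_cathode - E_anode.
E_cell = 0.748 - (-0.318)
E_cell = 1.066 V, rounded to 3 dp:

1.066 V


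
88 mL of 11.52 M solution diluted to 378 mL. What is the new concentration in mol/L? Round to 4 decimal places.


Dilution: M1*V1 = M2*V2, solve for M2.
M2 = M1*V1 / V2
M2 = 11.52 * 88 / 378
M2 = 1013.76 / 378
M2 = 2.68190476 mol/L, rounded to 4 dp:

2.6819 mol/L


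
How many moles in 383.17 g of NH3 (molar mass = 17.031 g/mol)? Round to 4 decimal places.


n = mass / M
n = 383.17 / 17.031
n = 22.4983853 mol, rounded to 4 dp:

22.4984 mol


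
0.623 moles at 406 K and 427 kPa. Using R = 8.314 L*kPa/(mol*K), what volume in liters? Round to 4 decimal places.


PV = nRT, solve for V = nRT / P.
nRT = 0.623 * 8.314 * 406 = 2102.9265
V = 2102.9265 / 427
V = 4.92488642 L, rounded to 4 dp:

4.9249 L


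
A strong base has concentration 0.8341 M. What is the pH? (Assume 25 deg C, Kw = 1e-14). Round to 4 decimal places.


A strong base dissociates completely, so [OH-] equals the given concentration.
pOH = -log10([OH-]) = -log10(0.8341) = 0.078782
pH = 14 - pOH = 14 - 0.078782
pH = 13.921218, rounded to 4 dp:

13.9212


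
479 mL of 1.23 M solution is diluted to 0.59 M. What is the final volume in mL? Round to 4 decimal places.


Dilution: M1*V1 = M2*V2, solve for V2.
V2 = M1*V1 / M2
V2 = 1.23 * 479 / 0.59
V2 = 589.17 / 0.59
V2 = 998.59322034 mL, rounded to 4 dp:

998.5932 mL


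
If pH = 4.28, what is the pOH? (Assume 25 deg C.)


At 25 deg C, pH + pOH = 14.
pOH = 14 - pH = 14 - 4.28
pOH = 9.72:

9.72


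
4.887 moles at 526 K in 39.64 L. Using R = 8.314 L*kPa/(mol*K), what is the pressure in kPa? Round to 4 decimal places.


PV = nRT, solve for P = nRT / V.
nRT = 4.887 * 8.314 * 526 = 21371.6525
P = 21371.6525 / 39.64
P = 539.14360494 kPa, rounded to 4 dp:

539.1436 kPa


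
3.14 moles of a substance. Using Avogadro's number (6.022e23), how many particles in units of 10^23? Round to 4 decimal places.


N = n * NA, then divide by 1e23 for the requested units.
N / 1e23 = n * 6.022
N / 1e23 = 3.14 * 6.022
N / 1e23 = 18.90908, rounded to 4 dp:

18.9091


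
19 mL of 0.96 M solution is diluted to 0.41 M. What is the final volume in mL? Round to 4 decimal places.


Dilution: M1*V1 = M2*V2, solve for V2.
V2 = M1*V1 / M2
V2 = 0.96 * 19 / 0.41
V2 = 18.24 / 0.41
V2 = 44.48780488 mL, rounded to 4 dp:

44.4878 mL


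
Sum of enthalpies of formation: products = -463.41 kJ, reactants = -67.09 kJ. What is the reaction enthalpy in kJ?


dH_rxn = sum(dH_f products) - sum(dH_f reactants)
dH_rxn = -463.41 - (-67.09)
dH_rxn = -396.32 kJ:

-396.32 kJ


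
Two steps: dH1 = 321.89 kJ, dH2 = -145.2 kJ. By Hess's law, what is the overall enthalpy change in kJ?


Hess's law: enthalpy is a state function, so add the step enthalpies.
dH_total = dH1 + dH2 = 321.89 + (-145.2)
dH_total = 176.69 kJ:

176.69 kJ


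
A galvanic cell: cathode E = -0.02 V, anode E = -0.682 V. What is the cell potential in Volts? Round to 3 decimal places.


Standard cell potential: E_cell = E_cathode - E_anode.
E_cell = -0.02 - (-0.682)
E_cell = 0.662 V, rounded to 3 dp:

0.662 V
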